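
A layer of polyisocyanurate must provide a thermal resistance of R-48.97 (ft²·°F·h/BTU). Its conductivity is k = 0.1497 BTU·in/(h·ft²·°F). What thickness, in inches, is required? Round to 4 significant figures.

L = R × k = 48.97 × 0.1497 = 7.3308 in

7.331 in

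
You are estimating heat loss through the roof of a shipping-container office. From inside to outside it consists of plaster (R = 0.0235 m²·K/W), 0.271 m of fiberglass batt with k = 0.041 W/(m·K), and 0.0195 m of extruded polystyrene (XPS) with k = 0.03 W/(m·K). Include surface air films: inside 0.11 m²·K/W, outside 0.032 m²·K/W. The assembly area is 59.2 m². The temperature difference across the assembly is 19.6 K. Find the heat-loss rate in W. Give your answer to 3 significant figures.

156 W

0.271/0.041 = 6.61
0.0195/0.03 = 0.65
R_total = 0.11 + 0.0235 + 6.61 + 0.65 + 0.032 = 7.425 m²·K/W
Q = A·ΔT/R = 59.2 × 19.6 / 7.425 = 156.3 W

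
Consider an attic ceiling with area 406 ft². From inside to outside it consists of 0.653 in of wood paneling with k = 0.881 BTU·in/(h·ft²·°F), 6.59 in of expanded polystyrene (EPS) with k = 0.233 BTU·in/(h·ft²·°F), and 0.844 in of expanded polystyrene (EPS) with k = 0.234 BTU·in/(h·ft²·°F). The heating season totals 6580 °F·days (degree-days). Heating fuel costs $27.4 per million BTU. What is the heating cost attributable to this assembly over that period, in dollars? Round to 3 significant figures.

0.653/0.881 = 0.7412
6.59/0.233 = 28.28
0.844/0.234 = 3.607
R_total = 0.7412 + 28.28 + 3.607 = 32.63 ft²·°F·h/BTU
E = A × HDD × 24 / R = 406 × 6580 × 24 / 32.63 = 1965000 BTU
Cost = 1965000/10⁶ × 27.4 = $53.84

53.8 dollars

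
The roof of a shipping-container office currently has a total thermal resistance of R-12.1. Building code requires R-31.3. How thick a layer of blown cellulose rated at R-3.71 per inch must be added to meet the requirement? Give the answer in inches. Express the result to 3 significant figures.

ΔR = 31.3 − 12.1 = 19.2 ft²·°F·h/BTU
L = ΔR / (R/in) = 19.2/3.71 = 5.175 in

5.18 in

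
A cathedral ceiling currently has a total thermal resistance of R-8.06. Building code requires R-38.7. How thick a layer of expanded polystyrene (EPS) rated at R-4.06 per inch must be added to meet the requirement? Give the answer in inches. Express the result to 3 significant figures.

ΔR = 38.7 − 8.06 = 30.64 ft²·°F·h/BTU
L = ΔR / (R/in) = 30.64/4.06 = 7.547 in

7.55 in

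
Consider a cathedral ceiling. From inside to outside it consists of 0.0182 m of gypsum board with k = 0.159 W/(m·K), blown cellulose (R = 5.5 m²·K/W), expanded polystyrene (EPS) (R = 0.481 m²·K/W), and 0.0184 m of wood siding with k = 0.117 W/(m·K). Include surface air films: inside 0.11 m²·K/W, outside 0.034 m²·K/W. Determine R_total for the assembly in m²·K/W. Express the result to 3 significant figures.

0.0182/0.159 = 0.1145
0.0184/0.117 = 0.1573
R_total = 0.11 + 0.1145 + 5.5 + 0.481 + 0.1573 + 0.034 = 6.397 m²·K/W

6.40 m²·K/W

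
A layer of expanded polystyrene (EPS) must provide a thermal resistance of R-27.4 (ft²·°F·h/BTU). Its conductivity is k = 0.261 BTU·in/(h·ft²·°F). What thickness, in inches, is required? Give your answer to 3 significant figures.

L = R × k = 27.4 × 0.261 = 7.151 in

7.15 in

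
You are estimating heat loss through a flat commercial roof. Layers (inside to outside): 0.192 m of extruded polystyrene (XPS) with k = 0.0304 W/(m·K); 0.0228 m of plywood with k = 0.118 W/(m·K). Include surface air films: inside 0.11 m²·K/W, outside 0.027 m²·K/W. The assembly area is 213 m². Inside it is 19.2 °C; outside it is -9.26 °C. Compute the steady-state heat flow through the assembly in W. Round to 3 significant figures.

912 W

0.192/0.0304 = 6.316
0.0228/0.118 = 0.1932
R_total = 0.11 + 6.316 + 0.1932 + 0.027 = 6.646 m²·K/W
Q = A·ΔT/R = 213 × (19.2 − (-9.26)) / 6.646 = 912.1 W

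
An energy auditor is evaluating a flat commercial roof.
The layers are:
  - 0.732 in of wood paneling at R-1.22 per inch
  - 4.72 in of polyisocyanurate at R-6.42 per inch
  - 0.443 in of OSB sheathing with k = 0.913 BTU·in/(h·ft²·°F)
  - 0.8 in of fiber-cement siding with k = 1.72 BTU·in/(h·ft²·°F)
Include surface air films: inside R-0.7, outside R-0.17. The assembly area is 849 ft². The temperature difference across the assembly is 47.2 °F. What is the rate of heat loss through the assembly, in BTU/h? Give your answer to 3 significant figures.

0.732 × 1.22 = 0.893
4.72 × 6.42 = 30.3
0.443/0.913 = 0.4852
0.8/1.72 = 0.4651
R_total = 0.7 + 0.893 + 30.3 + 0.4852 + 0.4651 + 0.17 = 33.02 ft²·°F·h/BTU
Q = A·ΔT/R = 849 × 47.2 / 33.02 = 1214 BTU/h

1210 BTU/h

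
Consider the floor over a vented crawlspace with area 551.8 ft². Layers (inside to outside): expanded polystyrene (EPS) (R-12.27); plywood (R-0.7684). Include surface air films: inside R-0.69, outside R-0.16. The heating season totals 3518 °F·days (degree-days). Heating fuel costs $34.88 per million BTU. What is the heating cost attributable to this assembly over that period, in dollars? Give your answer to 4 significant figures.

R_total = 0.69 + 12.27 + 0.7684 + 0.16 = 13.888 ft²·°F·h/BTU
E = A × HDD × 24 / R = 551.8 × 3518 × 24 / 13.888 = 3354600 BTU
Cost = 3354600/10⁶ × 34.88 = $117.01

117.0 dollars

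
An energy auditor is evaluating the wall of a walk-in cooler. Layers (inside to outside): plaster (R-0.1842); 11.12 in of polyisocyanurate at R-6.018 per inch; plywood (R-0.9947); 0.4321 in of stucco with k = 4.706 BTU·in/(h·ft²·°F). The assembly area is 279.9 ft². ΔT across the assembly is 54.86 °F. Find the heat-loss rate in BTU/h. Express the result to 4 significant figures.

11.12 × 6.018 = 66.92
0.4321/4.706 = 0.091819
R_total = 0.1842 + 66.92 + 0.9947 + 0.091819 = 68.191 ft²·°F·h/BTU
Q = A·ΔT/R = 279.9 × 54.86 / 68.191 = 225.18 BTU/h

225.2 BTU/h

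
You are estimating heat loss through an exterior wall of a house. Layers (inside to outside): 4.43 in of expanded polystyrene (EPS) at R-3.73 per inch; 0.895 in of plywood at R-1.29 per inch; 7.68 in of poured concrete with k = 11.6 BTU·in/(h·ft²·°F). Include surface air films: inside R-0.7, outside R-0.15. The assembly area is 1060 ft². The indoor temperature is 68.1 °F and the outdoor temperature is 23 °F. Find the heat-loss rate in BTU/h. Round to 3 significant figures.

2490 BTU/h

4.43 × 3.73 = 16.52
0.895 × 1.29 = 1.155
7.68/11.6 = 0.6621
R_total = 0.7 + 16.52 + 1.155 + 0.6621 + 0.15 = 19.19 ft²·°F·h/BTU
Q = A·ΔT/R = 1060 × (68.1 − 23) / 19.19 = 2491 BTU/h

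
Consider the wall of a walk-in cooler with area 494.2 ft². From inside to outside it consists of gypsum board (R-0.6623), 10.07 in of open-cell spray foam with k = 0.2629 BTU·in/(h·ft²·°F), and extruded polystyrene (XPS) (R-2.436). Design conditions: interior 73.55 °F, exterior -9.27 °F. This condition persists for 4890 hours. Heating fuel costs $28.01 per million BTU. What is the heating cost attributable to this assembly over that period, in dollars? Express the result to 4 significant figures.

10.07/0.2629 = 38.304
R_total = 0.6623 + 38.304 + 2.436 = 41.402 ft²·°F·h/BTU
Q = 494.2 × (73.55 − (-9.27)) / 41.402 = 988.59 BTU/h
E = 988.59 × 4890 = 4834200 BTU
Cost = 4834200/10⁶ × 28.01 = $135.41

135.4 dollars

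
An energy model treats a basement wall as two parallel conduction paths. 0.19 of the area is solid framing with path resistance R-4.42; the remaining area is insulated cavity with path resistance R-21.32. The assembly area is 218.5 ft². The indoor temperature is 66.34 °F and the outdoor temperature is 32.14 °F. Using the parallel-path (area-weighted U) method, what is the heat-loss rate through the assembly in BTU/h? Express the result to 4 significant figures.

605.1 BTU/h

U_eff = 0.81/21.32 + 0.19/4.42 = 0.037992 + 0.042986 = 0.080979
R_eff = 1/U_eff = 12.349 ft²·°F·h/BTU
Q = 218.5 × (66.34 − 32.14) / 12.349 = 605.13 BTU/h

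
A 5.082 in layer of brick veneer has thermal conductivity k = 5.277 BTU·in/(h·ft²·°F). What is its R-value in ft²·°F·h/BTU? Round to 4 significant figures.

0.9630 ft²·°F·h/BTU

R = L/k = 5.082/5.277 = 0.96305 ft²·°F·h/BTU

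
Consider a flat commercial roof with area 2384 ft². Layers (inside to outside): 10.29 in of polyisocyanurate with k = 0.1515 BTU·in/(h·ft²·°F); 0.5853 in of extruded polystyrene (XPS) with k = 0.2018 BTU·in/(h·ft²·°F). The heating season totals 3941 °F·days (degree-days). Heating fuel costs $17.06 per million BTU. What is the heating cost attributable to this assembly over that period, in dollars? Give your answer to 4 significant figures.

10.29/0.1515 = 67.921
0.5853/0.2018 = 2.9004
R_total = 67.921 + 2.9004 = 70.821 ft²·°F·h/BTU
E = A × HDD × 24 / R = 2384 × 3941 × 24 / 70.821 = 3183900 BTU
Cost = 3183900/10⁶ × 17.06 = $54.317

54.32 dollars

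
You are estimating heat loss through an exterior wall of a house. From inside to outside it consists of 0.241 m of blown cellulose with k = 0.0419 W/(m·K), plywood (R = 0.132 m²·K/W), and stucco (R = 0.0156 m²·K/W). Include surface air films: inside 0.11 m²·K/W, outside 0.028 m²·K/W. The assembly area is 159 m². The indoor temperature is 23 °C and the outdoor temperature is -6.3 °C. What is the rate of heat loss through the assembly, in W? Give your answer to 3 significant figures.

772 W

0.241/0.0419 = 5.752
R_total = 0.11 + 5.752 + 0.132 + 0.0156 + 0.028 = 6.037 m²·K/W
Q = A·ΔT/R = 159 × (23 − (-6.3)) / 6.037 = 771.6 W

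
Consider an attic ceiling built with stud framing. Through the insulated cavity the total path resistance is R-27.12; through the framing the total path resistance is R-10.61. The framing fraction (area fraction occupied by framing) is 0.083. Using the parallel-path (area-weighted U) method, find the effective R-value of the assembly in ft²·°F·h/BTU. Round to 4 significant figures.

U_eff = 0.917/27.12 + 0.083/10.61 = 0.033813 + 0.0078228 = 0.041635
R_eff = 1/U_eff = 24.018 ft²·°F·h/BTU

24.02 ft²·°F·h/BTU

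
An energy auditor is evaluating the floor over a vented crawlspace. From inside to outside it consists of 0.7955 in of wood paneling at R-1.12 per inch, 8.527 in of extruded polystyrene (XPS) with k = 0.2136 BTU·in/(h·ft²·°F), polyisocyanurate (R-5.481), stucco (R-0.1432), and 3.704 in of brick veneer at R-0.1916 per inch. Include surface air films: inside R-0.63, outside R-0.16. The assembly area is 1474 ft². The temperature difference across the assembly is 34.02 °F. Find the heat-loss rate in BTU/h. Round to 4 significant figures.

1046 BTU/h

0.7955 × 1.12 = 0.89096
8.527/0.2136 = 39.92
3.704 × 0.1916 = 0.70969
R_total = 0.63 + 0.89096 + 39.92 + 5.481 + 0.1432 + 0.70969 + 0.16 = 47.935 ft²·°F·h/BTU
Q = A·ΔT/R = 1474 × 34.02 / 47.935 = 1046.1 BTU/h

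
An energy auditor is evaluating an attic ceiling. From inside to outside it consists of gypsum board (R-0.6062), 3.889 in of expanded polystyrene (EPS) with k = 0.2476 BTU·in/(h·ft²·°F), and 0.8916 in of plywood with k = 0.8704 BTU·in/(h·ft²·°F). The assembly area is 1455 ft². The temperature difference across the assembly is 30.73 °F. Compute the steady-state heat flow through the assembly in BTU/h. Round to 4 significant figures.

3.889/0.2476 = 15.707
0.8916/0.8704 = 1.0244
R_total = 0.6062 + 15.707 + 1.0244 = 17.337 ft²·°F·h/BTU
Q = A·ΔT/R = 1455 × 30.73 / 17.337 = 2579 BTU/h

2579 BTU/h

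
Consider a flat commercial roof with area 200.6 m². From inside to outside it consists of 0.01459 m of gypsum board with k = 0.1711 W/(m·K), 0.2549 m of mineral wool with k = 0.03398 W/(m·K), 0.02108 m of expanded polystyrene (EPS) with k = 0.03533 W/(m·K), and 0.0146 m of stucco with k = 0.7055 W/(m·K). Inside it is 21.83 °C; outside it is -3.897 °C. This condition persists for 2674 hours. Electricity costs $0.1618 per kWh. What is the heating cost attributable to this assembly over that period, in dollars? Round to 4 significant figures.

272.2 dollars

0.01459/0.1711 = 0.085272
0.2549/0.03398 = 7.5015
0.02108/0.03533 = 0.59666
0.0146/0.7055 = 0.020695
R_total = 0.085272 + 7.5015 + 0.59666 + 0.020695 = 8.2041 m²·K/W
Q = 200.6 × (21.83 − (-3.897)) / 8.2041 = 629.06 W
E = 629.06 W × 2674 h / 1000 = 1682.1 kWh
Cost = 1682.1 × 0.1618 = $272.16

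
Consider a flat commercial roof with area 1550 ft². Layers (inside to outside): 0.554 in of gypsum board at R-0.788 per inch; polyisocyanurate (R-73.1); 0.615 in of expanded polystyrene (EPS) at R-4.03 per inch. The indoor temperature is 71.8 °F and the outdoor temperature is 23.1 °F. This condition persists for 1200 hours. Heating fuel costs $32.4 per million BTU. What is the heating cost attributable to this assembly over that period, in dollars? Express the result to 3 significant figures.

38.6 dollars

0.554 × 0.788 = 0.4366
0.615 × 4.03 = 2.478
R_total = 0.4366 + 73.1 + 2.478 = 76.02 ft²·°F·h/BTU
Q = 1550 × (71.8 − 23.1) / 76.02 = 993 BTU/h
E = 993 × 1200 = 1192000 BTU
Cost = 1192000/10⁶ × 32.4 = $38.61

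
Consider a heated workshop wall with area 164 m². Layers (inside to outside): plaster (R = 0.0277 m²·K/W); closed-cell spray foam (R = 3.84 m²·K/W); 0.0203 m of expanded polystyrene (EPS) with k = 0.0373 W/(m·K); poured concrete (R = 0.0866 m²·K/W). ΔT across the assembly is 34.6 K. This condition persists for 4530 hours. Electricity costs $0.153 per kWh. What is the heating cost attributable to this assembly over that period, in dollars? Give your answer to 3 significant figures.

0.0203/0.0373 = 0.5442
R_total = 0.0277 + 3.84 + 0.5442 + 0.0866 = 4.499 m²·K/W
Q = 164 × 34.6 / 4.499 = 1261 W
E = 1261 W × 4530 h / 1000 = 5714 kWh
Cost = 5714 × 0.153 = $874.3

874 dollars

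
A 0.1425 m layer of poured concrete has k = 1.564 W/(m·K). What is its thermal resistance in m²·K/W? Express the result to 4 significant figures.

R = L/k = 0.1425/1.564 = 0.091113 m²·K/W

0.09111 m²·K/W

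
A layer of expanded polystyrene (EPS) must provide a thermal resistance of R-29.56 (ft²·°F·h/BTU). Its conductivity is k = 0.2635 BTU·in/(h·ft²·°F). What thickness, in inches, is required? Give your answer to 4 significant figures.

L = R × k = 29.56 × 0.2635 = 7.7891 in

7.789 in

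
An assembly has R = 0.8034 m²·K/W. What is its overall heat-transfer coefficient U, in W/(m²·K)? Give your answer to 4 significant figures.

1.245 W/(m²·K)

U = 1/R = 1/0.8034 = 1.2447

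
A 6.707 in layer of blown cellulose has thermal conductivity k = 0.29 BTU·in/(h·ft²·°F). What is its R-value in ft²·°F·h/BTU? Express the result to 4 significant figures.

23.13 ft²·°F·h/BTU

R = L/k = 6.707/0.29 = 23.128 ft²·°F·h/BTU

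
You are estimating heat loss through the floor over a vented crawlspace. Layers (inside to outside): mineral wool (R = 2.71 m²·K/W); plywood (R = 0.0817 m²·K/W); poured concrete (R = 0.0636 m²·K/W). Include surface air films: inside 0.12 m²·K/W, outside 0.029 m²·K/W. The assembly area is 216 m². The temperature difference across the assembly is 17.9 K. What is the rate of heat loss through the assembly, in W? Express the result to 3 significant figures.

R_total = 0.12 + 2.71 + 0.0817 + 0.0636 + 0.029 = 3.004 m²·K/W
Q = A·ΔT/R = 216 × 17.9 / 3.004 = 1287 W

1290 W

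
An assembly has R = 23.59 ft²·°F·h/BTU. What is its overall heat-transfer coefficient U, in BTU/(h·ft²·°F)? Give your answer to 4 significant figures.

0.04239 BTU/(h·ft²·°F)

U = 1/R = 1/23.59 = 0.042391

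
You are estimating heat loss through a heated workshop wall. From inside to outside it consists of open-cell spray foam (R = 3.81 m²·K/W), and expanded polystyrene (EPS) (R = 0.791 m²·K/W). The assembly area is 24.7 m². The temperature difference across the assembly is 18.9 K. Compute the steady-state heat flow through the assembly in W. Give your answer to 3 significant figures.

R_total = 3.81 + 0.791 = 4.601 m²·K/W
Q = A·ΔT/R = 24.7 × 18.9 / 4.601 = 101.5 W

101 W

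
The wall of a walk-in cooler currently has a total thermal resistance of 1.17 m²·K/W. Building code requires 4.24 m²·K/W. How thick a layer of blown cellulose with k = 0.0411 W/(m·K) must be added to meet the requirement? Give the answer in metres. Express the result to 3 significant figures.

0.126 m

ΔR = 4.24 − 1.17 = 3.07 m²·K/W
L = ΔR × k = 3.07 × 0.0411 = 0.1262 m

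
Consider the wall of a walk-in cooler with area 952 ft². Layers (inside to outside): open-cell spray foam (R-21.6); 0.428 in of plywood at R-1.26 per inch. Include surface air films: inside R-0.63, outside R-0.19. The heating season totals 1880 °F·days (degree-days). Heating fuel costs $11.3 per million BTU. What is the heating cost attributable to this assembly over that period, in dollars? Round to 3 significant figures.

21.1 dollars

0.428 × 1.26 = 0.5393
R_total = 0.63 + 21.6 + 0.5393 + 0.19 = 22.96 ft²·°F·h/BTU
E = A × HDD × 24 / R = 952 × 1880 × 24 / 22.96 = 1871000 BTU
Cost = 1871000/10⁶ × 11.3 = $21.14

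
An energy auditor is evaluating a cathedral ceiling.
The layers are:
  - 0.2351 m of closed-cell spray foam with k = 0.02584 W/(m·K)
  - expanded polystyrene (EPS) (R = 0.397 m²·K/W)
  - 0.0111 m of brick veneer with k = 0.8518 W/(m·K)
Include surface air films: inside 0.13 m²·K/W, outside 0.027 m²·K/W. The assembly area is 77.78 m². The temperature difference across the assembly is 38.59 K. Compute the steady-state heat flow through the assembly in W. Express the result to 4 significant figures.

0.2351/0.02584 = 9.0983
0.0111/0.8518 = 0.013031
R_total = 0.13 + 9.0983 + 0.397 + 0.013031 + 0.027 = 9.6653 m²·K/W
Q = A·ΔT/R = 77.78 × 38.59 / 9.6653 = 310.55 W

310.5 W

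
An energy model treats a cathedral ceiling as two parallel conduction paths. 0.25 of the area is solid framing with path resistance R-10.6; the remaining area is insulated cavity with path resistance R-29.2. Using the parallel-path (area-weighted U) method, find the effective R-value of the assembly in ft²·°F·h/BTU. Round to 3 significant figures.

20.3 ft²·°F·h/BTU

U_eff = 0.75/29.2 + 0.25/10.6 = 0.02568 + 0.02358 = 0.04927
R_eff = 1/U_eff = 20.3 ft²·°F·h/BTU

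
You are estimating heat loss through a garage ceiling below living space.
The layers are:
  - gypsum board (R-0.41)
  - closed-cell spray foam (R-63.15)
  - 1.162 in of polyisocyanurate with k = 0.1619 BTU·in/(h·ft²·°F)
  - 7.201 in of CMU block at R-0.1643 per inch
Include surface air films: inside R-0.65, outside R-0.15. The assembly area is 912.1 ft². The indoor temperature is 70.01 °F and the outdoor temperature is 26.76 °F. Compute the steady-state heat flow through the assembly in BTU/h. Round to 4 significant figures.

1.162/0.1619 = 7.1773
7.201 × 0.1643 = 1.1831
R_total = 0.65 + 0.41 + 63.15 + 7.1773 + 1.1831 + 0.15 = 72.72 ft²·°F·h/BTU
Q = A·ΔT/R = 912.1 × (70.01 − 26.76) / 72.72 = 542.47 BTU/h

542.5 BTU/h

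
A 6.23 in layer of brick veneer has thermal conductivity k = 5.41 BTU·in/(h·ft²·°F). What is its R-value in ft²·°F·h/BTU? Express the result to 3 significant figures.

1.15 ft²·°F·h/BTU

R = L/k = 6.23/5.41 = 1.152 ft²·°F·h/BTU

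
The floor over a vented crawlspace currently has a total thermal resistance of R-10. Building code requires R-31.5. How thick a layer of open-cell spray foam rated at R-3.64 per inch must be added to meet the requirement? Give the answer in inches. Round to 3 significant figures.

ΔR = 31.5 − 10 = 21.5 ft²·°F·h/BTU
L = ΔR / (R/in) = 21.5/3.64 = 5.907 in

5.91 in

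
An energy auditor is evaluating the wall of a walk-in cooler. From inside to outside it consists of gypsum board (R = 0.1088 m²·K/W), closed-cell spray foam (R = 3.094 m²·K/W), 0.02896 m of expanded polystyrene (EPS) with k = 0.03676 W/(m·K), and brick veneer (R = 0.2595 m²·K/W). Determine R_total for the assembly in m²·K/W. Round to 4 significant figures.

0.02896/0.03676 = 0.78781
R_total = 0.1088 + 3.094 + 0.78781 + 0.2595 = 4.2501 m²·K/W

4.250 m²·K/W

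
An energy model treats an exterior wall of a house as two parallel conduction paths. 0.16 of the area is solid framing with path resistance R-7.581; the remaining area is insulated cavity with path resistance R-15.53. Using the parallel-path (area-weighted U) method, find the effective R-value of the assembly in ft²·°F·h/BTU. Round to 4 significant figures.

13.30 ft²·°F·h/BTU

U_eff = 0.84/15.53 + 0.16/7.581 = 0.054089 + 0.021105 = 0.075194
R_eff = 1/U_eff = 13.299 ft²·°F·h/BTU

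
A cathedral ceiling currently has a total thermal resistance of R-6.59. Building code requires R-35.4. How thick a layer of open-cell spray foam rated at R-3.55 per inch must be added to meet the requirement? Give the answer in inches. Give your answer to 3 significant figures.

8.12 in

ΔR = 35.4 − 6.59 = 28.81 ft²·°F·h/BTU
L = ΔR / (R/in) = 28.81/3.55 = 8.115 in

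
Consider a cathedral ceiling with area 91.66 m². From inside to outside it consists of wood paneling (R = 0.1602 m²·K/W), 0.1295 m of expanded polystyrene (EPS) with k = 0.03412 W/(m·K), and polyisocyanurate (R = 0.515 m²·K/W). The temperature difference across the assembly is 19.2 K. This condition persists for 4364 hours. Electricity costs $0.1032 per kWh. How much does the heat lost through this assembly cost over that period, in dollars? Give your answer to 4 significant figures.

0.1295/0.03412 = 3.7954
R_total = 0.1602 + 3.7954 + 0.515 = 4.4706 m²·K/W
Q = 91.66 × 19.2 / 4.4706 = 393.65 W
E = 393.65 W × 4364 h / 1000 = 1717.9 kWh
Cost = 1717.9 × 0.1032 = $177.29

177.3 dollars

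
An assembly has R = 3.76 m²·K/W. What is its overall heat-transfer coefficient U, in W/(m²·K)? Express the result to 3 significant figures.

U = 1/R = 1/3.76 = 0.266

0.266 W/(m²·K)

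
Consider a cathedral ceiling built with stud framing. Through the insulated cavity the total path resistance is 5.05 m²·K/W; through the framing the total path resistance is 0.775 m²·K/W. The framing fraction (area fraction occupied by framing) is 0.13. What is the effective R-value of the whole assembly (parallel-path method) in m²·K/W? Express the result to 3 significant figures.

2.94 m²·K/W

U_eff = 0.87/5.05 + 0.13/0.775 = 0.1723 + 0.1677 = 0.34
R_eff = 1/U_eff = 2.941 m²·K/W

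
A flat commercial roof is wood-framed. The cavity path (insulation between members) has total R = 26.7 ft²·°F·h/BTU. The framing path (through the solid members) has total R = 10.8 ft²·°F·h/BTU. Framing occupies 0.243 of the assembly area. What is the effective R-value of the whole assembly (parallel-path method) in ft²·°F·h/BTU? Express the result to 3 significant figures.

19.7 ft²·°F·h/BTU

U_eff = 0.757/26.7 + 0.243/10.8 = 0.02835 + 0.0225 = 0.05085
R_eff = 1/U_eff = 19.66 ft²·°F·h/BTU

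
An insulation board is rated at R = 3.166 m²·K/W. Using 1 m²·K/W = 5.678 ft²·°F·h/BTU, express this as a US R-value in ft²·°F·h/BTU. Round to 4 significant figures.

R_US = 3.166 × 5.678 = 17.977

17.98 ft²·°F·h/BTU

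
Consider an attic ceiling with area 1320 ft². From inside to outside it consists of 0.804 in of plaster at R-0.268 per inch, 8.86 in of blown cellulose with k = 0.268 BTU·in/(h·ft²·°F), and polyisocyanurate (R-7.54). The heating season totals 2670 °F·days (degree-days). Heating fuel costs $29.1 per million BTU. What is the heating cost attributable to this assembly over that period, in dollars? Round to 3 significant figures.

0.804 × 0.268 = 0.2155
8.86/0.268 = 33.06
R_total = 0.2155 + 33.06 + 7.54 = 40.82 ft²·°F·h/BTU
E = A × HDD × 24 / R = 1320 × 2670 × 24 / 40.82 = 2072000 BTU
Cost = 2072000/10⁶ × 29.1 = $60.31

60.3 dollars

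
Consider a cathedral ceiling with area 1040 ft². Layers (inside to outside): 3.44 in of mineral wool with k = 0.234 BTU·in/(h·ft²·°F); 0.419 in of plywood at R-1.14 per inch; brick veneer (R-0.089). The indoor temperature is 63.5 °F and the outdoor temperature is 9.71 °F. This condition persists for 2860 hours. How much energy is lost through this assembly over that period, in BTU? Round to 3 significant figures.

3.44/0.234 = 14.7
0.419 × 1.14 = 0.4777
R_total = 14.7 + 0.4777 + 0.089 = 15.27 ft²·°F·h/BTU
Q = 1040 × (63.5 − 9.71) / 15.27 = 3664 BTU/h
E = 3664 × 2860 = 10480000 BTU

10500000 BTU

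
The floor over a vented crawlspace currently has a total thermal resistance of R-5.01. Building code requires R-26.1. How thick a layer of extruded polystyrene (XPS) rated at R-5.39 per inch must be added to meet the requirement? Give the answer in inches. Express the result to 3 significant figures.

ΔR = 26.1 − 5.01 = 21.09 ft²·°F·h/BTU
L = ΔR / (R/in) = 21.09/5.39 = 3.913 in

3.91 in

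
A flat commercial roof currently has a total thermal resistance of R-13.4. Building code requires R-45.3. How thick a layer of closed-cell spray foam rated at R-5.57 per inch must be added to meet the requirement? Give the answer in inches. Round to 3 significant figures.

ΔR = 45.3 − 13.4 = 31.9 ft²·°F·h/BTU
L = ΔR / (R/in) = 31.9/5.57 = 5.727 in

5.73 in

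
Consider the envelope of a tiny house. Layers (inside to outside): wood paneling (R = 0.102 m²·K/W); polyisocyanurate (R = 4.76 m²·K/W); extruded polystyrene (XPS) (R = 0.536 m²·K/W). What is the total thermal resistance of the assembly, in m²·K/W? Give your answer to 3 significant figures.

R_total = 0.102 + 4.76 + 0.536 = 5.398 m²·K/W

5.40 m²·K/W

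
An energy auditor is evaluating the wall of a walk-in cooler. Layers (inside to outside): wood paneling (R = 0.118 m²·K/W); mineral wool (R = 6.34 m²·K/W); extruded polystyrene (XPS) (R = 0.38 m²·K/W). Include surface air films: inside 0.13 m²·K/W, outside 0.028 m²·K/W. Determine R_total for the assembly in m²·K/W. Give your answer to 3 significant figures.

7.00 m²·K/W

R_total = 0.13 + 0.118 + 6.34 + 0.38 + 0.028 = 6.996 m²·K/W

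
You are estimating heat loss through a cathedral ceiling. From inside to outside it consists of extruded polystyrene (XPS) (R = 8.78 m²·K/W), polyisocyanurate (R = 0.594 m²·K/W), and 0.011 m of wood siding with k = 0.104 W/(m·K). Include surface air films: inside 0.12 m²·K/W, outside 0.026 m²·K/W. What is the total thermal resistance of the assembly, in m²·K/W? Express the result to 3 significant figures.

0.011/0.104 = 0.1058
R_total = 0.12 + 8.78 + 0.594 + 0.1058 + 0.026 = 9.626 m²·K/W

9.63 m²·K/W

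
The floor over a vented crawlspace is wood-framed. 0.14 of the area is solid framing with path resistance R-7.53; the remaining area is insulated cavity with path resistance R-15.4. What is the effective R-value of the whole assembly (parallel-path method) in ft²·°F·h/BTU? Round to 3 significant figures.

13.4 ft²·°F·h/BTU

U_eff = 0.86/15.4 + 0.14/7.53 = 0.05584 + 0.01859 = 0.07444
R_eff = 1/U_eff = 13.43 ft²·°F·h/BTU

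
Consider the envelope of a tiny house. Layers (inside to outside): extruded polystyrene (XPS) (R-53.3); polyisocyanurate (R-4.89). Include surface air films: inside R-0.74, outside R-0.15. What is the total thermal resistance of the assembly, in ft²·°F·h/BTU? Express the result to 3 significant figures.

59.1 ft²·°F·h/BTU

R_total = 0.74 + 53.3 + 4.89 + 0.15 = 59.08 ft²·°F·h/BTU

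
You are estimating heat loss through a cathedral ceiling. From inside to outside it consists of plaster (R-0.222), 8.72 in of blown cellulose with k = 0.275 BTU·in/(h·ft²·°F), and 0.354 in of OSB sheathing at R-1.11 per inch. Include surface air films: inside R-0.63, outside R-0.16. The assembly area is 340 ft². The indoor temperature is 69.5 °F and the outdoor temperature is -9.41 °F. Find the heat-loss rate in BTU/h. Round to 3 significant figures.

8.72/0.275 = 31.71
0.354 × 1.11 = 0.3929
R_total = 0.63 + 0.222 + 31.71 + 0.3929 + 0.16 = 33.11 ft²·°F·h/BTU
Q = A·ΔT/R = 340 × (69.5 − (-9.41)) / 33.11 = 810.2 BTU/h

810 BTU/h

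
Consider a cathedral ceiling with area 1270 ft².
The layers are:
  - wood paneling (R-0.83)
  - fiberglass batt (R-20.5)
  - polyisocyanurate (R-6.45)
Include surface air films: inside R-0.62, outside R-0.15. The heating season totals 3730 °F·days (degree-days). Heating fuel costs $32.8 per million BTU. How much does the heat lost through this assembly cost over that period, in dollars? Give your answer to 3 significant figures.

R_total = 0.62 + 0.83 + 20.5 + 6.45 + 0.15 = 28.55 ft²·°F·h/BTU
E = A × HDD × 24 / R = 1270 × 3730 × 24 / 28.55 = 3982000 BTU
Cost = 3982000/10⁶ × 32.8 = $130.6

131 dollars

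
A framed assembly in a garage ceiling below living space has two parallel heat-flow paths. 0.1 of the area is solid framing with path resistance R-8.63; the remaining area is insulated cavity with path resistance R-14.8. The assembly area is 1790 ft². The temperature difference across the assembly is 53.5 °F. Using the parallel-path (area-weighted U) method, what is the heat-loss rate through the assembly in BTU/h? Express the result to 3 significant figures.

6930 BTU/h

U_eff = 0.9/14.8 + 0.1/8.63 = 0.06081 + 0.01159 = 0.0724
R_eff = 1/U_eff = 13.81 ft²·°F·h/BTU
Q = 1790 × 53.5 / 13.81 = 6933 BTU/h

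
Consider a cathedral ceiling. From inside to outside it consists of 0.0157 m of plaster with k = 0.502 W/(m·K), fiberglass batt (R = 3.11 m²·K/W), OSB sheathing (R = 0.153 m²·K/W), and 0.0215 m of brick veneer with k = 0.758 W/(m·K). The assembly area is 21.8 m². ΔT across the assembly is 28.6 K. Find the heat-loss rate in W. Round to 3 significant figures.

188 W

0.0157/0.502 = 0.03127
0.0215/0.758 = 0.02836
R_total = 0.03127 + 3.11 + 0.153 + 0.02836 = 3.323 m²·K/W
Q = A·ΔT/R = 21.8 × 28.6 / 3.323 = 187.6 W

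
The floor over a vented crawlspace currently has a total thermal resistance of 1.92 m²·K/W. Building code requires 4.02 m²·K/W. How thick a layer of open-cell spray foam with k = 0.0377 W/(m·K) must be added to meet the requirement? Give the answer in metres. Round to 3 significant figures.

0.0792 m

ΔR = 4.02 − 1.92 = 2.1 m²·K/W
L = ΔR × k = 2.1 × 0.0377 = 0.07917 m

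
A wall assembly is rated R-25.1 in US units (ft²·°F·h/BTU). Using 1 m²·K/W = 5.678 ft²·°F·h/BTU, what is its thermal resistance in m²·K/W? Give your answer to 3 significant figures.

4.42 m²·K/W

R_SI = 25.1/5.678 = 4.421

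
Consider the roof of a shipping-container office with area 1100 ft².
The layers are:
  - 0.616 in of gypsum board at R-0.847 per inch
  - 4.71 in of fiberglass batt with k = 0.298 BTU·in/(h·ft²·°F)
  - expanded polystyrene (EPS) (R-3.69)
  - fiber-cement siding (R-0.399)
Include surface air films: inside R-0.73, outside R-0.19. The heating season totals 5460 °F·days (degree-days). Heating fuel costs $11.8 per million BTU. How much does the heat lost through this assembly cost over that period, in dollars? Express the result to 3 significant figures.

79.7 dollars

0.616 × 0.847 = 0.5218
4.71/0.298 = 15.81
R_total = 0.73 + 0.5218 + 15.81 + 3.69 + 0.399 + 0.19 = 21.34 ft²·°F·h/BTU
E = A × HDD × 24 / R = 1100 × 5460 × 24 / 21.34 = 6756000 BTU
Cost = 6756000/10⁶ × 11.8 = $79.72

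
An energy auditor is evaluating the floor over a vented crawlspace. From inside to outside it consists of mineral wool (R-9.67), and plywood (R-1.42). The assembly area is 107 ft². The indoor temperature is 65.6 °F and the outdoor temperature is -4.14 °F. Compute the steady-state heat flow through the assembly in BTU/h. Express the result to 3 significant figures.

R_total = 9.67 + 1.42 = 11.09 ft²·°F·h/BTU
Q = A·ΔT/R = 107 × (65.6 − (-4.14)) / 11.09 = 672.9 BTU/h

673 BTU/h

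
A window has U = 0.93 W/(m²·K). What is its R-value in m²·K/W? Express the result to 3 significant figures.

R = 1/U = 1/0.93 = 1.075

1.08 m²·K/W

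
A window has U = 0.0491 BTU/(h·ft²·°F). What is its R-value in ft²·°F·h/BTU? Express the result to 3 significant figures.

R = 1/U = 1/0.0491 = 20.37

20.4 ft²·°F·h/BTU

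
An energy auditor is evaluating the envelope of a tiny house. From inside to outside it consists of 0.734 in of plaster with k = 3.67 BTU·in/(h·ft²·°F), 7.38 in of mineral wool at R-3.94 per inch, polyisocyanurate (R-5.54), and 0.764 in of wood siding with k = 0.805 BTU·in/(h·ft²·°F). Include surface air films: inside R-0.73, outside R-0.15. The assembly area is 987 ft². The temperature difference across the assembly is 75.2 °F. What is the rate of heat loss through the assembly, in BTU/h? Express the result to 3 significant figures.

0.734/3.67 = 0.2
7.38 × 3.94 = 29.08
0.764/0.805 = 0.9491
R_total = 0.73 + 0.2 + 29.08 + 5.54 + 0.9491 + 0.15 = 36.65 ft²·°F·h/BTU
Q = A·ΔT/R = 987 × 75.2 / 36.65 = 2025 BTU/h

2030 BTU/h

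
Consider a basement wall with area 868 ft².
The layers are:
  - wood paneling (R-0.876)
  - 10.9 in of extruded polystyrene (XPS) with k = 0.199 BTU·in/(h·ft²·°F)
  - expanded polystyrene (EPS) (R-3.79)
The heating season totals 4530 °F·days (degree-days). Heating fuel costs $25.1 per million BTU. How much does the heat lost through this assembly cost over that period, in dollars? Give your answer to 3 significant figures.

39.8 dollars

10.9/0.199 = 54.77
R_total = 0.876 + 54.77 + 3.79 = 59.44 ft²·°F·h/BTU
E = A × HDD × 24 / R = 868 × 4530 × 24 / 59.44 = 1588000 BTU
Cost = 1588000/10⁶ × 25.1 = $39.85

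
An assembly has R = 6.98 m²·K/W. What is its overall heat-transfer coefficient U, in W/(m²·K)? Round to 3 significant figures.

0.143 W/(m²·K)

U = 1/R = 1/6.98 = 0.1433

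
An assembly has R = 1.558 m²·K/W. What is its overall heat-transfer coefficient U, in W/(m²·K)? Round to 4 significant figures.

U = 1/R = 1/1.558 = 0.64185

0.6418 W/(m²·K)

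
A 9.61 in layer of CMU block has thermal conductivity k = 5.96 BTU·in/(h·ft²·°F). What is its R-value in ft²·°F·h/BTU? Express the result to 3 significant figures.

R = L/k = 9.61/5.96 = 1.612 ft²·°F·h/BTU

1.61 ft²·°F·h/BTU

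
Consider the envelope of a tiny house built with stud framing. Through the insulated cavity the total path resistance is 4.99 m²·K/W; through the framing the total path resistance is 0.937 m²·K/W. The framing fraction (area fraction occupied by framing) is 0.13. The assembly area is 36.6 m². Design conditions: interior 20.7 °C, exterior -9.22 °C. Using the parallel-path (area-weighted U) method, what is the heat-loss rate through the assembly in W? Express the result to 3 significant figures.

343 W

U_eff = 0.87/4.99 + 0.13/0.937 = 0.1743 + 0.1387 = 0.3131
R_eff = 1/U_eff = 3.194 m²·K/W
Q = 36.6 × (20.7 − (-9.22)) / 3.194 = 342.9 W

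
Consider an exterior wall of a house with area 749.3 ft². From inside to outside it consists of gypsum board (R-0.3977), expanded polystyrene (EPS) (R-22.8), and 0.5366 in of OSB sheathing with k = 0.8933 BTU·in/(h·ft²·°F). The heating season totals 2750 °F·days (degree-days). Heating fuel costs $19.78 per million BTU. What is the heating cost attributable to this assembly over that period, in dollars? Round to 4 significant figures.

0.5366/0.8933 = 0.60069
R_total = 0.3977 + 22.8 + 0.60069 = 23.798 ft²·°F·h/BTU
E = A × HDD × 24 / R = 749.3 × 2750 × 24 / 23.798 = 2078000 BTU
Cost = 2078000/10⁶ × 19.78 = $41.103

41.10 dollars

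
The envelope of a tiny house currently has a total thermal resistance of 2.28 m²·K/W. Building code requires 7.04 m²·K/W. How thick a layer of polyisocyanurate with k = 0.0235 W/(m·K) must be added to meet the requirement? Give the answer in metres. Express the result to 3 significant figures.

ΔR = 7.04 − 2.28 = 4.76 m²·K/W
L = ΔR × k = 4.76 × 0.0235 = 0.1119 m

0.112 m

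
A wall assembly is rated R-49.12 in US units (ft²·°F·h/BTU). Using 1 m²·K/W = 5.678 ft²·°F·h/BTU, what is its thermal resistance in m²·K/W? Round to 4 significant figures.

R_SI = 49.12/5.678 = 8.6509

8.651 m²·K/W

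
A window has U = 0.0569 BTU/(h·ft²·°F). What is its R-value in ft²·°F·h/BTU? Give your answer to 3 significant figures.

R = 1/U = 1/0.0569 = 17.57

17.6 ft²·°F·h/BTU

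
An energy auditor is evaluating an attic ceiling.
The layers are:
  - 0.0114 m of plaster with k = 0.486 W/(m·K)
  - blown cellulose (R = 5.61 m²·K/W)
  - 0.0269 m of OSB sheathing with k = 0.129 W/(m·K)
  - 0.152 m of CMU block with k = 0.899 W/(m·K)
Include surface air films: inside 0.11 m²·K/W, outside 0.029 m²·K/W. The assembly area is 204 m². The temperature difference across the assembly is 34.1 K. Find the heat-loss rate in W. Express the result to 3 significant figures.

1130 W

0.0114/0.486 = 0.02346
0.0269/0.129 = 0.2085
0.152/0.899 = 0.1691
R_total = 0.11 + 0.02346 + 5.61 + 0.2085 + 0.1691 + 0.029 = 6.15 m²·K/W
Q = A·ΔT/R = 204 × 34.1 / 6.15 = 1131 W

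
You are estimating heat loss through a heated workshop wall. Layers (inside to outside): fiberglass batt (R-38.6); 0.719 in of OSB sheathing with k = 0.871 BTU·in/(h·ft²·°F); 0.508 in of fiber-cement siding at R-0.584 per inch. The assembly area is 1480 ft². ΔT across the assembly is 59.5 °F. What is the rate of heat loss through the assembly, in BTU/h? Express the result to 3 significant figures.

0.719/0.871 = 0.8255
0.508 × 0.584 = 0.2967
R_total = 38.6 + 0.8255 + 0.2967 = 39.72 ft²·°F·h/BTU
Q = A·ΔT/R = 1480 × 59.5 / 39.72 = 2217 BTU/h

2220 BTU/h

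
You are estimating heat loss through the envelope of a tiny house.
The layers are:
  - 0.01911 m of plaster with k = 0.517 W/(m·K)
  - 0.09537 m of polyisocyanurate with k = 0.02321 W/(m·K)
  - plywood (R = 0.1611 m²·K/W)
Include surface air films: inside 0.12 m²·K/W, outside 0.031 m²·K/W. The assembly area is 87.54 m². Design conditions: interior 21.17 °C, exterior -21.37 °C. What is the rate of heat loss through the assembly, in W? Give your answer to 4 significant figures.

0.01911/0.517 = 0.036963
0.09537/0.02321 = 4.109
R_total = 0.12 + 0.036963 + 4.109 + 0.1611 + 0.031 = 4.4581 m²·K/W
Q = A·ΔT/R = 87.54 × (21.17 − (-21.37)) / 4.4581 = 835.33 W

835.3 W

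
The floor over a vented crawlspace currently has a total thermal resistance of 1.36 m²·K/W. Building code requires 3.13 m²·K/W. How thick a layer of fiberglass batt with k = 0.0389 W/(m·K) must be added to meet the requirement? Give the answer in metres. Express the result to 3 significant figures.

0.0689 m

ΔR = 3.13 − 1.36 = 1.77 m²·K/W
L = ΔR × k = 1.77 × 0.0389 = 0.06885 m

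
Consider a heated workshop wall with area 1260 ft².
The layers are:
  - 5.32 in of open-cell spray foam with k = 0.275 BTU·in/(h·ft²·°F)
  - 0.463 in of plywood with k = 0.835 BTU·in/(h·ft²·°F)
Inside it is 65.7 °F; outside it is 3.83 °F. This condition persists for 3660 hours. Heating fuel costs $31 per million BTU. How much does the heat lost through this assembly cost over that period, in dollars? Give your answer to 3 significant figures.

444 dollars

5.32/0.275 = 19.35
0.463/0.835 = 0.5545
R_total = 19.35 + 0.5545 = 19.9 ft²·°F·h/BTU
Q = 1260 × (65.7 − 3.83) / 19.9 = 3917 BTU/h
E = 3917 × 3660 = 14340000 BTU
Cost = 14340000/10⁶ × 31 = $444.5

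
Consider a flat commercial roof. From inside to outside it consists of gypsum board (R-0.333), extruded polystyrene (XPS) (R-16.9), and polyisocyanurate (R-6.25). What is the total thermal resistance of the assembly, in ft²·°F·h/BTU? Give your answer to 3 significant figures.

23.5 ft²·°F·h/BTU

R_total = 0.333 + 16.9 + 6.25 = 23.48 ft²·°F·h/BTU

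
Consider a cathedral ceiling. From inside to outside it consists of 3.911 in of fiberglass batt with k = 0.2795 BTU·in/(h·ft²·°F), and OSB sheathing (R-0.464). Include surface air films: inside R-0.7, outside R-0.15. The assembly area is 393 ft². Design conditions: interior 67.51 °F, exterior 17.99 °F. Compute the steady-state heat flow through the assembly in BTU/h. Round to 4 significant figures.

1271 BTU/h

3.911/0.2795 = 13.993
R_total = 0.7 + 13.993 + 0.464 + 0.15 = 15.307 ft²·°F·h/BTU
Q = A·ΔT/R = 393 × (67.51 − 17.99) / 15.307 = 1271.4 BTU/h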